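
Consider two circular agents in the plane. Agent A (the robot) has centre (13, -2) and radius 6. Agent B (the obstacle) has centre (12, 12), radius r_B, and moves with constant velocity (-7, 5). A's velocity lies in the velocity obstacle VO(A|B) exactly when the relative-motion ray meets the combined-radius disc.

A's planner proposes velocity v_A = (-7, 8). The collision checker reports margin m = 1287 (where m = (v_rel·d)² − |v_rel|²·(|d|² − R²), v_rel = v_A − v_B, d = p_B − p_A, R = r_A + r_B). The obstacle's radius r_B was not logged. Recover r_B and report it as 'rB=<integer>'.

m = 1287
d = (-1, 14);  v_rel = (0, 3),  |v_rel|² = 9
v_rel×d = (0)·(14) − (3)·(-1) = 3
since m = R²·9 − 3²:  R² = (9 + 1287) / 9 = 144
R = √144 = 12  ⇒  r_B = 12 − 6 = 6

rB=6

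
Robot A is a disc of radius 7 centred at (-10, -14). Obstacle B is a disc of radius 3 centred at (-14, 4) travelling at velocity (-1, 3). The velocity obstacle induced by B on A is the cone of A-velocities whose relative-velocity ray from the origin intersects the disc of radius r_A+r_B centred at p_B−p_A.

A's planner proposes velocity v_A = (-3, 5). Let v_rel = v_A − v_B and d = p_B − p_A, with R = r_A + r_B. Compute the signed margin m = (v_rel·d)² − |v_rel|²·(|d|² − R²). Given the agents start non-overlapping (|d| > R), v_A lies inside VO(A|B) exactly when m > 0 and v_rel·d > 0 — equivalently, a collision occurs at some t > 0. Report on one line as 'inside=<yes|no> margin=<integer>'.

d = (-4, 18),  |d|² = 340;  R = 7+3 = 10,  c = 340−10² = 240
v_rel = (-2, 2),  |v_rel|² = 8;  v_rel·d = (-2)·(-4) + (2)·(18) = 44
8·t² − 88·t + 240 = 0  ⇒  m = 44² − 8·240 = 16
m = 16 > 0,  v_rel·d = 44 > 0  ⇒  inside

inside=yes margin=16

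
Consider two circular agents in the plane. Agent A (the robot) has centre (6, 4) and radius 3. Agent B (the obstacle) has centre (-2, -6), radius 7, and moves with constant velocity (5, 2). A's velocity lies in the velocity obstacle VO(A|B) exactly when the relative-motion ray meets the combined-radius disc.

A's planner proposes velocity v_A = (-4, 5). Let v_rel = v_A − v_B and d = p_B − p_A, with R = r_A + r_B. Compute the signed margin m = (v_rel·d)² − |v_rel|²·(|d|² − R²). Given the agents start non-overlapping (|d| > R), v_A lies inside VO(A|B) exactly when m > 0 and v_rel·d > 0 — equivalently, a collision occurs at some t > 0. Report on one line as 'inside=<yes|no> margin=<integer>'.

d = (-8, -10),  |d|² = 164;  R = 3+7 = 10,  c = 164−10² = 64
v_rel = (-9, 3),  |v_rel|² = 90;  v_rel·d = (-9)·(-8) + (3)·(-10) = 42
90·t² − 84·t + 64 = 0  ⇒  m = 42² − 90·64 = -3996
m = -3996 < 0,  v_rel·d = 42 > 0  ⇒  outside

inside=no margin=-3996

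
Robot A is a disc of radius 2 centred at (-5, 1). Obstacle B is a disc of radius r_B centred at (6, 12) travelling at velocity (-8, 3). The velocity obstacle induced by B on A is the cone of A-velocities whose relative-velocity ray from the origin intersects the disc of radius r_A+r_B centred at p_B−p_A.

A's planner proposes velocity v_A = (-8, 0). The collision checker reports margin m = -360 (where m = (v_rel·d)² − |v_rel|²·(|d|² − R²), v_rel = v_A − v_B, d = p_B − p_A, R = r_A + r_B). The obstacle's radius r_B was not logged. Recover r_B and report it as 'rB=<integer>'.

m = -360
d = (11, 11);  v_rel = (0, -3),  |v_rel|² = 9
v_rel×d = (0)·(11) − (-3)·(11) = 33
since m = R²·9 − 33²:  R² = (1089 + -360) / 9 = 81
R = √81 = 9  ⇒  r_B = 9 − 2 = 7

rB=7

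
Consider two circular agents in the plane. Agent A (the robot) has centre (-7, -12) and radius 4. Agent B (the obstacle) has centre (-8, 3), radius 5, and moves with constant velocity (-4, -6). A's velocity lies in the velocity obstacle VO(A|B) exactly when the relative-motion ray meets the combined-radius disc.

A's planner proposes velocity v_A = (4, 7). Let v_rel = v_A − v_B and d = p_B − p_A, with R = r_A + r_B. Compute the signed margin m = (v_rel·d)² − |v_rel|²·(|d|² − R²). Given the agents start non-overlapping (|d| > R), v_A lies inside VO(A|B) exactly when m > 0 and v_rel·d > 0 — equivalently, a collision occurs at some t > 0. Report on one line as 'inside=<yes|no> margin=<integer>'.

d = (-1, 15),  |d|² = 226;  R = 4+5 = 9,  c = 226−9² = 145
v_rel = (8, 13),  |v_rel|² = 233;  v_rel·d = (8)·(-1) + (13)·(15) = 187
233·t² − 374·t + 145 = 0  ⇒  m = 187² − 233·145 = 1184
m = 1184 > 0,  v_rel·d = 187 > 0  ⇒  inside

inside=yes margin=1184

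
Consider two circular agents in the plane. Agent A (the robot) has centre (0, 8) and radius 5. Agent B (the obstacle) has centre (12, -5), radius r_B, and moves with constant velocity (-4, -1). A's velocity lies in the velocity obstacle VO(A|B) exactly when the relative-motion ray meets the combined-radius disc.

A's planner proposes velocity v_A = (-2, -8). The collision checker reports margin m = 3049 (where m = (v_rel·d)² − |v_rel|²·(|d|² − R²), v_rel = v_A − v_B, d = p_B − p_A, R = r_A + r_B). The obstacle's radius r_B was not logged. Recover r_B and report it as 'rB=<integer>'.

m = 3049
d = (12, -13);  v_rel = (2, -7),  |v_rel|² = 53
v_rel×d = (2)·(-13) − (-7)·(12) = 58
since m = R²·53 − 58²:  R² = (3364 + 3049) / 53 = 121
R = √121 = 11  ⇒  r_B = 11 − 5 = 6

rB=6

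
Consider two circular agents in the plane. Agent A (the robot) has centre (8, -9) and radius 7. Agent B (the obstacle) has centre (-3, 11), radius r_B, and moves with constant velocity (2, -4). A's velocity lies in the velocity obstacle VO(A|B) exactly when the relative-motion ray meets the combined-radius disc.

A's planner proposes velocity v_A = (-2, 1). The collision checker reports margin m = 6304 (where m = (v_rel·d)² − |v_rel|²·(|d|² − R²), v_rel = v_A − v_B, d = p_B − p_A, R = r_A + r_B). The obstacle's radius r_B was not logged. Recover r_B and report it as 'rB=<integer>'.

m = 6304
d = (-11, 20);  v_rel = (-4, 5),  |v_rel|² = 41
v_rel×d = (-4)·(20) − (5)·(-11) = -25
since m = R²·41 − (-25)²:  R² = (625 + 6304) / 41 = 169
R = √169 = 13  ⇒  r_B = 13 − 7 = 6

rB=6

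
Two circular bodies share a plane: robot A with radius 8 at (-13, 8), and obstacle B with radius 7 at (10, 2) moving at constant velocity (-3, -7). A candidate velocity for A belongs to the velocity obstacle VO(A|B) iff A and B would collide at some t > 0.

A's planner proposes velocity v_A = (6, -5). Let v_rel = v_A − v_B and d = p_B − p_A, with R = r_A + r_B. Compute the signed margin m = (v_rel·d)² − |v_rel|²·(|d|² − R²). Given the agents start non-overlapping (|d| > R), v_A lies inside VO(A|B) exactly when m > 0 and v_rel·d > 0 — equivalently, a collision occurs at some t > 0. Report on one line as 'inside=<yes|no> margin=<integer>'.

d = (23, -6),  |d|² = 565;  R = 8+7 = 15,  c = 565−15² = 340
v_rel = (9, 2),  |v_rel|² = 85;  v_rel·d = (9)·(23) + (2)·(-6) = 195
85·t² − 390·t + 340 = 0  ⇒  m = 195² − 85·340 = 9125
m = 9125 > 0,  v_rel·d = 195 > 0  ⇒  inside

inside=yes margin=9125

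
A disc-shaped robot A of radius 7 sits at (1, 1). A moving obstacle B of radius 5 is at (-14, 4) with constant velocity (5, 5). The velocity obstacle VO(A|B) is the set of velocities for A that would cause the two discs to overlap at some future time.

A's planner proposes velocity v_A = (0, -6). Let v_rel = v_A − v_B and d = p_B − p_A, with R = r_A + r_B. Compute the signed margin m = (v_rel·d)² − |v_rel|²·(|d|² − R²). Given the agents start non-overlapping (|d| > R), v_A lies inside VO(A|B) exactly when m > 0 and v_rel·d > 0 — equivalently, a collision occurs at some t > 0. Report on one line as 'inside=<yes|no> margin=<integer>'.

d = (-15, 3),  |d|² = 234;  R = 7+5 = 12,  c = 234−12² = 90
v_rel = (-5, -11),  |v_rel|² = 146;  v_rel·d = (-5)·(-15) + (-11)·(3) = 42
146·t² − 84·t + 90 = 0  ⇒  m = 42² − 146·90 = -11376
m = -11376 < 0,  v_rel·d = 42 > 0  ⇒  outside

inside=no margin=-11376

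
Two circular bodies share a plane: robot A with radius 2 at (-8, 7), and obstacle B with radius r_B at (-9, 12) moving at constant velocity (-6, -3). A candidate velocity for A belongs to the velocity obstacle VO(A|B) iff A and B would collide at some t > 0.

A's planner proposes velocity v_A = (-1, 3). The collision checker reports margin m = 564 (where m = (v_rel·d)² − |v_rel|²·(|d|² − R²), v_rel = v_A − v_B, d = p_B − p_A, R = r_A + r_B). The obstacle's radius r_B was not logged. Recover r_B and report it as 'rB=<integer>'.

m = 564
d = (-1, 5);  v_rel = (5, 6),  |v_rel|² = 61
v_rel×d = (5)·(5) − (6)·(-1) = 31
since m = R²·61 − 31²:  R² = (961 + 564) / 61 = 25
R = √25 = 5  ⇒  r_B = 5 − 2 = 3

rB=3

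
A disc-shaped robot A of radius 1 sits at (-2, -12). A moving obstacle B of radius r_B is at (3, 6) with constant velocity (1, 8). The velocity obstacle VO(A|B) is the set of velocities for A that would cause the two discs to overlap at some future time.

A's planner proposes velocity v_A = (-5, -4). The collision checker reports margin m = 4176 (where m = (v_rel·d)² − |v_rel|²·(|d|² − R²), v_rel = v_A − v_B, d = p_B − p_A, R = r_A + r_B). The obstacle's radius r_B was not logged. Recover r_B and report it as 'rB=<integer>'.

m = 4176
d = (5, 18);  v_rel = (-6, -12),  |v_rel|² = 180
v_rel×d = (-6)·(18) − (-12)·(5) = -48
since m = R²·180 − (-48)²:  R² = (2304 + 4176) / 180 = 36
R = √36 = 6  ⇒  r_B = 6 − 1 = 5

rB=5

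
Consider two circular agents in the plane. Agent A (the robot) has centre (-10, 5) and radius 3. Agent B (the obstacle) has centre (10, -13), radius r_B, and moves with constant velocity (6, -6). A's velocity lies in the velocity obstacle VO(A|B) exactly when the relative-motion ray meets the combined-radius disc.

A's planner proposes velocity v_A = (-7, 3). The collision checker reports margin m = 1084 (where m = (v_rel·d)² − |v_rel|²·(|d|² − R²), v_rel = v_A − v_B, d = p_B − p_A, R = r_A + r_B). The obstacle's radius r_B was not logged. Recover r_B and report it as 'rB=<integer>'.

m = 1084
d = (20, -18);  v_rel = (-13, 9),  |v_rel|² = 250
v_rel×d = (-13)·(-18) − (9)·(20) = 54
since m = R²·250 − 54²:  R² = (2916 + 1084) / 250 = 16
R = √16 = 4  ⇒  r_B = 4 − 3 = 1

rB=1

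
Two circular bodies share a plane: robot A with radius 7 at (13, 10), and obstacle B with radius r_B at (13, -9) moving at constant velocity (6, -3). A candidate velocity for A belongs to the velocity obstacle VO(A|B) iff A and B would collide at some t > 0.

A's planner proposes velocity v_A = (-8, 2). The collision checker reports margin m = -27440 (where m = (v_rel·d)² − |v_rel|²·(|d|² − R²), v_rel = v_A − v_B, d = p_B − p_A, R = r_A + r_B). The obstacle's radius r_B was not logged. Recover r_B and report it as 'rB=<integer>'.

m = -27440
d = (0, -19);  v_rel = (-14, 5),  |v_rel|² = 221
v_rel×d = (-14)·(-19) − (5)·(0) = 266
since m = R²·221 − 266²:  R² = (70756 + -27440) / 221 = 196
R = √196 = 14  ⇒  r_B = 14 − 7 = 7

rB=7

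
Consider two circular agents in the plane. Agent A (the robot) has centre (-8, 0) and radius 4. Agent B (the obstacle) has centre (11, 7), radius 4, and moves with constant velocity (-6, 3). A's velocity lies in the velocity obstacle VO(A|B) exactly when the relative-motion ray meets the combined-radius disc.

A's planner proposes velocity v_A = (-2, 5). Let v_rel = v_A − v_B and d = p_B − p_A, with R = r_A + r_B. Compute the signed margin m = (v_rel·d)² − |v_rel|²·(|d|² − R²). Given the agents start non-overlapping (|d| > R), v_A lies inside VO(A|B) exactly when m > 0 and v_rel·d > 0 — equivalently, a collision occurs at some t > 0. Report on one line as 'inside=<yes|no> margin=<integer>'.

d = (19, 7),  |d|² = 410;  R = 4+4 = 8,  c = 410−8² = 346
v_rel = (4, 2),  |v_rel|² = 20;  v_rel·d = (4)·(19) + (2)·(7) = 90
20·t² − 180·t + 346 = 0  ⇒  m = 90² − 20·346 = 1180
m = 1180 > 0,  v_rel·d = 90 > 0  ⇒  inside

inside=yes margin=1180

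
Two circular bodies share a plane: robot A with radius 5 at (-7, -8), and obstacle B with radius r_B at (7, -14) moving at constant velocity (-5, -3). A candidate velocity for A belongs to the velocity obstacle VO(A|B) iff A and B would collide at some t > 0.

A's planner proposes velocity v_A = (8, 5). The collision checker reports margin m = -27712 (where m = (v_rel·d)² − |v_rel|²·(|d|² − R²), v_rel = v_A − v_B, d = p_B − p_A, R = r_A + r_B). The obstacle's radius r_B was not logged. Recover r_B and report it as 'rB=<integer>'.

m = -27712
d = (14, -6);  v_rel = (13, 8),  |v_rel|² = 233
v_rel×d = (13)·(-6) − (8)·(14) = -190
since m = R²·233 − (-190)²:  R² = (36100 + -27712) / 233 = 36
R = √36 = 6  ⇒  r_B = 6 − 5 = 1

rB=1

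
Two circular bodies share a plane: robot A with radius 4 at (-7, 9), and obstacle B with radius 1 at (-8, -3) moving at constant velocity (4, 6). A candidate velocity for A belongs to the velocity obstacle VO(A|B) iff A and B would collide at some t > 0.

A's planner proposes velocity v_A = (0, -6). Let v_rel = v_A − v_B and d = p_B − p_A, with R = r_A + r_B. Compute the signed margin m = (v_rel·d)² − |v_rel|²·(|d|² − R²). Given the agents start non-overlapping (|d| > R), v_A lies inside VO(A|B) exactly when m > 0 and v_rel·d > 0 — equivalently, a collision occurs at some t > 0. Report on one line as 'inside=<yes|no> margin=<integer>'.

d = (-1, -12),  |d|² = 145;  R = 4+1 = 5,  c = 145−5² = 120
v_rel = (-4, -12),  |v_rel|² = 160;  v_rel·d = (-4)·(-1) + (-12)·(-12) = 148
160·t² − 296·t + 120 = 0  ⇒  m = 148² − 160·120 = 2704
m = 2704 > 0,  v_rel·d = 148 > 0  ⇒  inside

inside=yes margin=2704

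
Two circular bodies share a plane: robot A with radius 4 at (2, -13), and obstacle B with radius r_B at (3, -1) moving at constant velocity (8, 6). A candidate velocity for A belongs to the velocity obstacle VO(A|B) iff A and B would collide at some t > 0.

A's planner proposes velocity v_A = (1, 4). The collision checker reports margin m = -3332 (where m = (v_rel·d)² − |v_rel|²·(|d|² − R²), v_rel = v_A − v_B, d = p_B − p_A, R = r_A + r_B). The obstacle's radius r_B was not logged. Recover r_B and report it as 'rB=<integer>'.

m = -3332
d = (1, 12);  v_rel = (-7, -2),  |v_rel|² = 53
v_rel×d = (-7)·(12) − (-2)·(1) = -82
since m = R²·53 − (-82)²:  R² = (6724 + -3332) / 53 = 64
R = √64 = 8  ⇒  r_B = 8 − 4 = 4

rB=4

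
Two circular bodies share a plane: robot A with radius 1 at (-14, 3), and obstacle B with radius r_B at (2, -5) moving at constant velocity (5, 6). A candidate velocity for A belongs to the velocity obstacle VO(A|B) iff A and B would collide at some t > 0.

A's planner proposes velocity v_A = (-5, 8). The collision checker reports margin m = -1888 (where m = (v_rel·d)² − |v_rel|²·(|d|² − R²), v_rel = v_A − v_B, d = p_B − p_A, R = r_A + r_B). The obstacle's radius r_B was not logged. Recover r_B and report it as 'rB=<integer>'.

m = -1888
d = (16, -8);  v_rel = (-10, 2),  |v_rel|² = 104
v_rel×d = (-10)·(-8) − (2)·(16) = 48
since m = R²·104 − 48²:  R² = (2304 + -1888) / 104 = 4
R = √4 = 2  ⇒  r_B = 2 − 1 = 1

rB=1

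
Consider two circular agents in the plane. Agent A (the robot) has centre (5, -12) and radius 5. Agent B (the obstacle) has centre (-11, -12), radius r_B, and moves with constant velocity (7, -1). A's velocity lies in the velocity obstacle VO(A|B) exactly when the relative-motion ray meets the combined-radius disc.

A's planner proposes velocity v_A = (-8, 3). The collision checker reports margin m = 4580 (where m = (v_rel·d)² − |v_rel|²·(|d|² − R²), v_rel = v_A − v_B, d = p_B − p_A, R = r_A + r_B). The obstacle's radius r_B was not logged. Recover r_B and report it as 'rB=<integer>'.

m = 4580
d = (-16, 0);  v_rel = (-15, 4),  |v_rel|² = 241
v_rel×d = (-15)·(0) − (4)·(-16) = 64
since m = R²·241 − 64²:  R² = (4096 + 4580) / 241 = 36
R = √36 = 6  ⇒  r_B = 6 − 5 = 1

rB=1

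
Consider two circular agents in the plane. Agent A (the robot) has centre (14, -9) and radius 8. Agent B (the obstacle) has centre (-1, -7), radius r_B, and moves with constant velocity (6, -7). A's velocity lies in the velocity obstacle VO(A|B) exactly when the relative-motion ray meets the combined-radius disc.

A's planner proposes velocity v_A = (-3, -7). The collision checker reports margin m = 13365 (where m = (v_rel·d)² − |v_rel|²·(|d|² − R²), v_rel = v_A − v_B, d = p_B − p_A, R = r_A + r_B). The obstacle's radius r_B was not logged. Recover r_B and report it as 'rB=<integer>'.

m = 13365
d = (-15, 2);  v_rel = (-9, 0),  |v_rel|² = 81
v_rel×d = (-9)·(2) − (0)·(-15) = -18
since m = R²·81 − (-18)²:  R² = (324 + 13365) / 81 = 169
R = √169 = 13  ⇒  r_B = 13 − 8 = 5

rB=5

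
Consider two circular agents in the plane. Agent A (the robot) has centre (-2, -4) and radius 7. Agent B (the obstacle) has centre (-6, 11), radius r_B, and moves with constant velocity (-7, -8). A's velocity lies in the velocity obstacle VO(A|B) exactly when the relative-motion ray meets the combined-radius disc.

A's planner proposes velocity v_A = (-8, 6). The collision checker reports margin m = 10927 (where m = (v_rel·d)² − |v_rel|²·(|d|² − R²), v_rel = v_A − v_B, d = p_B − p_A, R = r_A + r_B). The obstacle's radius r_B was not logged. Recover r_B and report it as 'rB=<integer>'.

m = 10927
d = (-4, 15);  v_rel = (-1, 14),  |v_rel|² = 197
v_rel×d = (-1)·(15) − (14)·(-4) = 41
since m = R²·197 − 41²:  R² = (1681 + 10927) / 197 = 64
R = √64 = 8  ⇒  r_B = 8 − 7 = 1

rB=1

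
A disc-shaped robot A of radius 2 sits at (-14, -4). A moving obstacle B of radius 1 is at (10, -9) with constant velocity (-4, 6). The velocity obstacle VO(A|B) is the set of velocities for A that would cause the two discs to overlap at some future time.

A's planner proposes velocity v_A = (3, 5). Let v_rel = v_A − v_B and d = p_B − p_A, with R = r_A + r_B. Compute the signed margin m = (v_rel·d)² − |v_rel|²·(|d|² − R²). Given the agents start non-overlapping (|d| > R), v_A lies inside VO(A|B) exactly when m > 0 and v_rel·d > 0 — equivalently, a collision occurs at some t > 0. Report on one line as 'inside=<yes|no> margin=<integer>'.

d = (24, -5),  |d|² = 601;  R = 2+1 = 3,  c = 601−3² = 592
v_rel = (7, -1),  |v_rel|² = 50;  v_rel·d = (7)·(24) + (-1)·(-5) = 173
50·t² − 346·t + 592 = 0  ⇒  m = 173² − 50·592 = 329
m = 329 > 0,  v_rel·d = 173 > 0  ⇒  inside

inside=yes margin=329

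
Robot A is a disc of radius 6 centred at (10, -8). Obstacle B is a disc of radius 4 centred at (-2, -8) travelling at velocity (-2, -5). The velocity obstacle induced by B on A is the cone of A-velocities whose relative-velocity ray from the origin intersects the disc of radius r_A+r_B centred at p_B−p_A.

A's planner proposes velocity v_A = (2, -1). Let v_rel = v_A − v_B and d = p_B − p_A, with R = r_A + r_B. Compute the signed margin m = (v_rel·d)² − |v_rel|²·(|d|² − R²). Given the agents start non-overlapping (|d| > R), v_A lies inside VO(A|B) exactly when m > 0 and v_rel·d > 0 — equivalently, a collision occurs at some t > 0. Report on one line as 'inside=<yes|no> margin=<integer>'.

d = (-12, 0),  |d|² = 144;  R = 6+4 = 10,  c = 144−10² = 44
v_rel = (4, 4),  |v_rel|² = 32;  v_rel·d = (4)·(-12) + (4)·(0) = -48
32·t² + 96·t + 44 = 0  ⇒  m = (-48)² − 32·44 = 896
m = 896 > 0,  v_rel·d = -48 < 0  ⇒  outside

inside=no margin=896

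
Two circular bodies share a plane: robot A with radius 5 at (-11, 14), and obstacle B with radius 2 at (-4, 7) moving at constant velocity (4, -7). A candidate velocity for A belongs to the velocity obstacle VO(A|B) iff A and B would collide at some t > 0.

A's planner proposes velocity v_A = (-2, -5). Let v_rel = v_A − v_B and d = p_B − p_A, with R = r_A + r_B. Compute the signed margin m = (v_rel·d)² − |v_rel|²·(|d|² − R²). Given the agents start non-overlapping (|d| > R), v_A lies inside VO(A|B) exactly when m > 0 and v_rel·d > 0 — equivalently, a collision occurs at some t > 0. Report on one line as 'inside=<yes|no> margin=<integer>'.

d = (7, -7),  |d|² = 98;  R = 5+2 = 7,  c = 98−7² = 49
v_rel = (-6, 2),  |v_rel|² = 40;  v_rel·d = (-6)·(7) + (2)·(-7) = -56
40·t² + 112·t + 49 = 0  ⇒  m = (-56)² − 40·49 = 1176
m = 1176 > 0,  v_rel·d = -56 < 0  ⇒  outside

inside=no margin=1176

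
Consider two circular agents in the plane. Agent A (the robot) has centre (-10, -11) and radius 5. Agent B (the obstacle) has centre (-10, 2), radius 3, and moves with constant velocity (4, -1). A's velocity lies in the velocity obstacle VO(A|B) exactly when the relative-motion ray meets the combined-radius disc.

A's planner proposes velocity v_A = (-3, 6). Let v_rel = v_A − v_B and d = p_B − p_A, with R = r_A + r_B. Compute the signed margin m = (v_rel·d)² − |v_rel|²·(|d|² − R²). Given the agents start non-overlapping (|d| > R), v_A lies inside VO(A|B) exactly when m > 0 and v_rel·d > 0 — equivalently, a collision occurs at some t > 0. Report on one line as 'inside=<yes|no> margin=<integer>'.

d = (0, 13),  |d|² = 169;  R = 5+3 = 8,  c = 169−8² = 105
v_rel = (-7, 7),  |v_rel|² = 98;  v_rel·d = (-7)·(0) + (7)·(13) = 91
98·t² − 182·t + 105 = 0  ⇒  m = 91² − 98·105 = -2009
m = -2009 < 0,  v_rel·d = 91 > 0  ⇒  outside

inside=no margin=-2009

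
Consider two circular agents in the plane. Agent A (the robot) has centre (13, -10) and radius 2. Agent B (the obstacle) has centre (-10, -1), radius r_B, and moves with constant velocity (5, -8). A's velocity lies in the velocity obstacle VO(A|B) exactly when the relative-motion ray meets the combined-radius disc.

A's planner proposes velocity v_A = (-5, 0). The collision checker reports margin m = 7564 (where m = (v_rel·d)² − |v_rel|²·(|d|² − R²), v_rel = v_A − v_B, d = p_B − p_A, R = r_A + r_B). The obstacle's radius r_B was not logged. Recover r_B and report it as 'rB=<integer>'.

m = 7564
d = (-23, 9);  v_rel = (-10, 8),  |v_rel|² = 164
v_rel×d = (-10)·(9) − (8)·(-23) = 94
since m = R²·164 − 94²:  R² = (8836 + 7564) / 164 = 100
R = √100 = 10  ⇒  r_B = 10 − 2 = 8

rB=8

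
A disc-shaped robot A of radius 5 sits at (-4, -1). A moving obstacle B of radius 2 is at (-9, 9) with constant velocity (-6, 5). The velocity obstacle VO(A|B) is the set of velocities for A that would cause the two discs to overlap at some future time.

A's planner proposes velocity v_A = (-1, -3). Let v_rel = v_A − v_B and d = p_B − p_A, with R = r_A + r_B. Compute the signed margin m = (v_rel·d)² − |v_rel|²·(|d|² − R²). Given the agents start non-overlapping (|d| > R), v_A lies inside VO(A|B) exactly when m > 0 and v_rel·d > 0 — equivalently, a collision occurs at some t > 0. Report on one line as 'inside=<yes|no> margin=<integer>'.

d = (-5, 10),  |d|² = 125;  R = 5+2 = 7,  c = 125−7² = 76
v_rel = (5, -8),  |v_rel|² = 89;  v_rel·d = (5)·(-5) + (-8)·(10) = -105
89·t² + 210·t + 76 = 0  ⇒  m = (-105)² − 89·76 = 4261
m = 4261 > 0,  v_rel·d = -105 < 0  ⇒  outside

inside=no margin=4261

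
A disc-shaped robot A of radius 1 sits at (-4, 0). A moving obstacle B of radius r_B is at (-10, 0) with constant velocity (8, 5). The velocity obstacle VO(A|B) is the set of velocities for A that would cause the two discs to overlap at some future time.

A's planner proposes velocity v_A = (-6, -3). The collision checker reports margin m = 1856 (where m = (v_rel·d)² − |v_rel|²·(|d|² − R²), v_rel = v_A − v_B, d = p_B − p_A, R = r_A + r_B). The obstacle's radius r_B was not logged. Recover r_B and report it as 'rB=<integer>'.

m = 1856
d = (-6, 0);  v_rel = (-14, -8),  |v_rel|² = 260
v_rel×d = (-14)·(0) − (-8)·(-6) = -48
since m = R²·260 − (-48)²:  R² = (2304 + 1856) / 260 = 16
R = √16 = 4  ⇒  r_B = 4 − 1 = 3

rB=3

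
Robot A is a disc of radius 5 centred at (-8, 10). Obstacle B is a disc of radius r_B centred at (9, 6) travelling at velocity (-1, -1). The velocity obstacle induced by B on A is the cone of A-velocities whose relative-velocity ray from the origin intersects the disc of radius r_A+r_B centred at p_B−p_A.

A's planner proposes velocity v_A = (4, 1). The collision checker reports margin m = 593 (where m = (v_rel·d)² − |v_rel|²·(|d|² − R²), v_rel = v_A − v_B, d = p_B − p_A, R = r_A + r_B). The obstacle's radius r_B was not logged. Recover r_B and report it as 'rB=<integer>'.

m = 593
d = (17, -4);  v_rel = (5, 2),  |v_rel|² = 29
v_rel×d = (5)·(-4) − (2)·(17) = -54
since m = R²·29 − (-54)²:  R² = (2916 + 593) / 29 = 121
R = √121 = 11  ⇒  r_B = 11 − 5 = 6

rB=6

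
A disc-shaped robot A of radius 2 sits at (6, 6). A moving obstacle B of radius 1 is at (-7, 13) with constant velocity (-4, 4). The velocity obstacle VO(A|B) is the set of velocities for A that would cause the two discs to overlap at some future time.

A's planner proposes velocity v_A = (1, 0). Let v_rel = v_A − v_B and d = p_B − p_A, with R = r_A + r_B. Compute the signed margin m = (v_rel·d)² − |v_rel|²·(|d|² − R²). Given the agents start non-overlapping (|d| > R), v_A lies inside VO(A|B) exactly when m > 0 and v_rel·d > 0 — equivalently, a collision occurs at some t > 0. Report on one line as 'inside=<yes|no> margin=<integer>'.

d = (-13, 7),  |d|² = 218;  R = 2+1 = 3,  c = 218−3² = 209
v_rel = (5, -4),  |v_rel|² = 41;  v_rel·d = (5)·(-13) + (-4)·(7) = -93
41·t² + 186·t + 209 = 0  ⇒  m = (-93)² − 41·209 = 80
m = 80 > 0,  v_rel·d = -93 < 0  ⇒  outside

inside=no margin=80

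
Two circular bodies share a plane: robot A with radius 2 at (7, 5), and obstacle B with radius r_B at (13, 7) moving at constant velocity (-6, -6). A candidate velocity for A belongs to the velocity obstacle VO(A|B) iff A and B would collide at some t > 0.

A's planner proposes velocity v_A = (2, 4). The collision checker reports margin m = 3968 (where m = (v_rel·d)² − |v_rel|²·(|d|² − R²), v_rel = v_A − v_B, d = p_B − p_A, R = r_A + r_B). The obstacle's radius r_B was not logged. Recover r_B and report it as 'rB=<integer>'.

m = 3968
d = (6, 2);  v_rel = (8, 10),  |v_rel|² = 164
v_rel×d = (8)·(2) − (10)·(6) = -44
since m = R²·164 − (-44)²:  R² = (1936 + 3968) / 164 = 36
R = √36 = 6  ⇒  r_B = 6 − 2 = 4

rB=4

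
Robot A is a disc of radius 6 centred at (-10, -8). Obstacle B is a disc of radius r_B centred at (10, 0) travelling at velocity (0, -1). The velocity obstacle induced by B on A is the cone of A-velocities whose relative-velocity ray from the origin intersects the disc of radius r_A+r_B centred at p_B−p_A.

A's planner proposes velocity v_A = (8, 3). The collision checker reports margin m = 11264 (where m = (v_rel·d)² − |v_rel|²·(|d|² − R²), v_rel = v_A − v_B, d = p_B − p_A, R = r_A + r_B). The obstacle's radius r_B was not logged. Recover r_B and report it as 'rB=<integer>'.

m = 11264
d = (20, 8);  v_rel = (8, 4),  |v_rel|² = 80
v_rel×d = (8)·(8) − (4)·(20) = -16
since m = R²·80 − (-16)²:  R² = (256 + 11264) / 80 = 144
R = √144 = 12  ⇒  r_B = 12 − 6 = 6

rB=6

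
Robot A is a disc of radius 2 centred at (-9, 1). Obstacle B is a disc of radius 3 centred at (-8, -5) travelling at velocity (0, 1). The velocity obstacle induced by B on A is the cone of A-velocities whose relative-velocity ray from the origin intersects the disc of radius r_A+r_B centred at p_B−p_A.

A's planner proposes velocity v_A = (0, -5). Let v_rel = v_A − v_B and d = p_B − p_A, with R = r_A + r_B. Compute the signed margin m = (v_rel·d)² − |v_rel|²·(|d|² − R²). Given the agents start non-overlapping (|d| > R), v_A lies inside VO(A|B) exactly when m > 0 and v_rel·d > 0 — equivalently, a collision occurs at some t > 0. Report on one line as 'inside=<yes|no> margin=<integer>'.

d = (1, -6),  |d|² = 37;  R = 2+3 = 5,  c = 37−5² = 12
v_rel = (0, -6),  |v_rel|² = 36;  v_rel·d = (0)·(1) + (-6)·(-6) = 36
36·t² − 72·t + 12 = 0  ⇒  m = 36² − 36·12 = 864
m = 864 > 0,  v_rel·d = 36 > 0  ⇒  inside

inside=yes margin=864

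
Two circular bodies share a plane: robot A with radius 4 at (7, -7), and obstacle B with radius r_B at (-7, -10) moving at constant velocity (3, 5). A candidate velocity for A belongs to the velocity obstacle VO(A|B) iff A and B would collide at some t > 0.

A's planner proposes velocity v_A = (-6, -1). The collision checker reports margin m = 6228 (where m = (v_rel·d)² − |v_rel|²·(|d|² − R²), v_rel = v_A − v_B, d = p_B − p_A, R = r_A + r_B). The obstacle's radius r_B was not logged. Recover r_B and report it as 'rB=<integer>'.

m = 6228
d = (-14, -3);  v_rel = (-9, -6),  |v_rel|² = 117
v_rel×d = (-9)·(-3) − (-6)·(-14) = -57
since m = R²·117 − (-57)²:  R² = (3249 + 6228) / 117 = 81
R = √81 = 9  ⇒  r_B = 9 − 4 = 5

rB=5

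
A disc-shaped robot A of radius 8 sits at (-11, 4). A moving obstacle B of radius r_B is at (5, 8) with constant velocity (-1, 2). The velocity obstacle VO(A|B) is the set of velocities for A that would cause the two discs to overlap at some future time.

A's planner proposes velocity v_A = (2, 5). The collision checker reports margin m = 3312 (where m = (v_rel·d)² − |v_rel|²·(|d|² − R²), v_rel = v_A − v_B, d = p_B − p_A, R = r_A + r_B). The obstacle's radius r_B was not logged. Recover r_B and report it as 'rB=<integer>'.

m = 3312
d = (16, 4);  v_rel = (3, 3),  |v_rel|² = 18
v_rel×d = (3)·(4) − (3)·(16) = -36
since m = R²·18 − (-36)²:  R² = (1296 + 3312) / 18 = 256
R = √256 = 16  ⇒  r_B = 16 − 8 = 8

rB=8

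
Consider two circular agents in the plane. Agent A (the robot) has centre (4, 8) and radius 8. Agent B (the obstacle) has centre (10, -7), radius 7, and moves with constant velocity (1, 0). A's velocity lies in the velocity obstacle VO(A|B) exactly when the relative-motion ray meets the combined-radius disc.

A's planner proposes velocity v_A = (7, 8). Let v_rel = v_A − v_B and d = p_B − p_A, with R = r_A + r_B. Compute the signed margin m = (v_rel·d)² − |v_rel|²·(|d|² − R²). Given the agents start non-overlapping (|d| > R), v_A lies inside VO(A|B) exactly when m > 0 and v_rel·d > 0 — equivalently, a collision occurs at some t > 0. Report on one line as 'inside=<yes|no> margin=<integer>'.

d = (6, -15),  |d|² = 261;  R = 8+7 = 15,  c = 261−15² = 36
v_rel = (6, 8),  |v_rel|² = 100;  v_rel·d = (6)·(6) + (8)·(-15) = -84
100·t² + 168·t + 36 = 0  ⇒  m = (-84)² − 100·36 = 3456
m = 3456 > 0,  v_rel·d = -84 < 0  ⇒  outside

inside=no margin=3456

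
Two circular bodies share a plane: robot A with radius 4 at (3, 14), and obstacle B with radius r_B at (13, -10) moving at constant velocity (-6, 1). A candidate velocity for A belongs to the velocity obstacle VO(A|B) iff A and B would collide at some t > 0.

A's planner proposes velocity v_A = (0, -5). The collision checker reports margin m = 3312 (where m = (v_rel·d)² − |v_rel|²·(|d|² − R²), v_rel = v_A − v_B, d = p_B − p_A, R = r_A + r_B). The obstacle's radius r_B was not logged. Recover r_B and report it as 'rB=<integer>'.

m = 3312
d = (10, -24);  v_rel = (6, -6),  |v_rel|² = 72
v_rel×d = (6)·(-24) − (-6)·(10) = -84
since m = R²·72 − (-84)²:  R² = (7056 + 3312) / 72 = 144
R = √144 = 12  ⇒  r_B = 12 − 4 = 8

rB=8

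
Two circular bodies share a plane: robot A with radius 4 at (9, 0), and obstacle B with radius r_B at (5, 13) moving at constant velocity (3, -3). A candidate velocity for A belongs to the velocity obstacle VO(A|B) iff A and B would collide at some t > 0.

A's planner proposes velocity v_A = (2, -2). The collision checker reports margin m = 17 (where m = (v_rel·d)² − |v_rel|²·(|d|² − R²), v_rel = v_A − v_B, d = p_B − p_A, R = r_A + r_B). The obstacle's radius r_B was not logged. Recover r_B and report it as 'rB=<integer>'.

m = 17
d = (-4, 13);  v_rel = (-1, 1),  |v_rel|² = 2
v_rel×d = (-1)·(13) − (1)·(-4) = -9
since m = R²·2 − (-9)²:  R² = (81 + 17) / 2 = 49
R = √49 = 7  ⇒  r_B = 7 − 4 = 3

rB=3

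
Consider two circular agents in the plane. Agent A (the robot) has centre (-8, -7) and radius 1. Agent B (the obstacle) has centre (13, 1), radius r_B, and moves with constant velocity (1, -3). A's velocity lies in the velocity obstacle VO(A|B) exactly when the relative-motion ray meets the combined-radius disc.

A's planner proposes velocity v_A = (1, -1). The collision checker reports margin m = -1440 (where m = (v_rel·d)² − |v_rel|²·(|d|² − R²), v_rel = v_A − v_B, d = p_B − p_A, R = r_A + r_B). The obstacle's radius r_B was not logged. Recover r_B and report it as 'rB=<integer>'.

m = -1440
d = (21, 8);  v_rel = (0, 2),  |v_rel|² = 4
v_rel×d = (0)·(8) − (2)·(21) = -42
since m = R²·4 − (-42)²:  R² = (1764 + -1440) / 4 = 81
R = √81 = 9  ⇒  r_B = 9 − 1 = 8

rB=8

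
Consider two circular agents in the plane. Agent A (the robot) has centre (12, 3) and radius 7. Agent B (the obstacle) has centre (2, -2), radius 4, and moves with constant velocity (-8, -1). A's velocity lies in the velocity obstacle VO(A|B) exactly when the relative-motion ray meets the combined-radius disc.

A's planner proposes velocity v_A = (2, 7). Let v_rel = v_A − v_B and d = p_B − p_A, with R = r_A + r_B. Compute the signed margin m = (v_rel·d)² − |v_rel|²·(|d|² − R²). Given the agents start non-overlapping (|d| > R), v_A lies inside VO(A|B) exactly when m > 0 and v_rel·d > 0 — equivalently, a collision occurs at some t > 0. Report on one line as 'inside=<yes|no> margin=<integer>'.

d = (-10, -5),  |d|² = 125;  R = 7+4 = 11,  c = 125−11² = 4
v_rel = (10, 8),  |v_rel|² = 164;  v_rel·d = (10)·(-10) + (8)·(-5) = -140
164·t² + 280·t + 4 = 0  ⇒  m = (-140)² − 164·4 = 18944
m = 18944 > 0,  v_rel·d = -140 < 0  ⇒  outside

inside=no margin=18944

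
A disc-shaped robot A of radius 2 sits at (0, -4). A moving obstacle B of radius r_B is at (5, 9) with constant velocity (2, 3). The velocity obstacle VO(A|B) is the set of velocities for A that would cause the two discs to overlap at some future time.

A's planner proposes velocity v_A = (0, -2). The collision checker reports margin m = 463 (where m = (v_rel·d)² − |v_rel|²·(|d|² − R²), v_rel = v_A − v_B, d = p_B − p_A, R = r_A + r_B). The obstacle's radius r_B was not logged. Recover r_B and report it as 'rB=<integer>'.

m = 463
d = (5, 13);  v_rel = (-2, -5),  |v_rel|² = 29
v_rel×d = (-2)·(13) − (-5)·(5) = -1
since m = R²·29 − (-1)²:  R² = (1 + 463) / 29 = 16
R = √16 = 4  ⇒  r_B = 4 − 2 = 2

rB=2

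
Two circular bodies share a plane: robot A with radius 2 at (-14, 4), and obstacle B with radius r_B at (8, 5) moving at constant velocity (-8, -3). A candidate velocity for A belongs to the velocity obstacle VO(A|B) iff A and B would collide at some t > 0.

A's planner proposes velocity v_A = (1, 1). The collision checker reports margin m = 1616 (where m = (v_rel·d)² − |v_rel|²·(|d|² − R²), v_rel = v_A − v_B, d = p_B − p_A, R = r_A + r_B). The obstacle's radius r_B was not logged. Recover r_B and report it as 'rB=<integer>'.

m = 1616
d = (22, 1);  v_rel = (9, 4),  |v_rel|² = 97
v_rel×d = (9)·(1) − (4)·(22) = -79
since m = R²·97 − (-79)²:  R² = (6241 + 1616) / 97 = 81
R = √81 = 9  ⇒  r_B = 9 − 2 = 7

rB=7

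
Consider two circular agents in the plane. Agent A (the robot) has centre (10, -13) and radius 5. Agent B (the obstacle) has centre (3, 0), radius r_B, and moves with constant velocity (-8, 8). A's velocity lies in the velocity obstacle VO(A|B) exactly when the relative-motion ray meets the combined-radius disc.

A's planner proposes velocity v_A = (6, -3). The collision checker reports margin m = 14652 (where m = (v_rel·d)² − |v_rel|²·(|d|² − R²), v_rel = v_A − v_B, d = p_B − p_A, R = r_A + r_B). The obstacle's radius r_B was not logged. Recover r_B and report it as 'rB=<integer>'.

m = 14652
d = (-7, 13);  v_rel = (14, -11),  |v_rel|² = 317
v_rel×d = (14)·(13) − (-11)·(-7) = 105
since m = R²·317 − 105²:  R² = (11025 + 14652) / 317 = 81
R = √81 = 9  ⇒  r_B = 9 − 5 = 4

rB=4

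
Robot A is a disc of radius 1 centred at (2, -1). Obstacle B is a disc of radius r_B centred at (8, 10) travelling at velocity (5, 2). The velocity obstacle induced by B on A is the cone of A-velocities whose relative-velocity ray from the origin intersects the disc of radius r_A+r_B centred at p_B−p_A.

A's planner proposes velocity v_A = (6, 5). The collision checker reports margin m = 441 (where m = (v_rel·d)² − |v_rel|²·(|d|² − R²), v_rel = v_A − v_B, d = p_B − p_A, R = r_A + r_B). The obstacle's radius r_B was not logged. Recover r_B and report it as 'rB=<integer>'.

m = 441
d = (6, 11);  v_rel = (1, 3),  |v_rel|² = 10
v_rel×d = (1)·(11) − (3)·(6) = -7
since m = R²·10 − (-7)²:  R² = (49 + 441) / 10 = 49
R = √49 = 7  ⇒  r_B = 7 − 1 = 6

rB=6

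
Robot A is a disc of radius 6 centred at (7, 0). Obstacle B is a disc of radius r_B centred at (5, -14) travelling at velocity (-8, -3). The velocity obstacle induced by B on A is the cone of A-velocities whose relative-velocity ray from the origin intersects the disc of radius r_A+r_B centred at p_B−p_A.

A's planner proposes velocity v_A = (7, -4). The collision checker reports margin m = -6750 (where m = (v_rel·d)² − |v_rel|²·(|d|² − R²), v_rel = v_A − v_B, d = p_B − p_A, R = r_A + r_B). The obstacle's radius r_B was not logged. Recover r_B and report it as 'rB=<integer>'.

m = -6750
d = (-2, -14);  v_rel = (15, -1),  |v_rel|² = 226
v_rel×d = (15)·(-14) − (-1)·(-2) = -212
since m = R²·226 − (-212)²:  R² = (44944 + -6750) / 226 = 169
R = √169 = 13  ⇒  r_B = 13 − 6 = 7

rB=7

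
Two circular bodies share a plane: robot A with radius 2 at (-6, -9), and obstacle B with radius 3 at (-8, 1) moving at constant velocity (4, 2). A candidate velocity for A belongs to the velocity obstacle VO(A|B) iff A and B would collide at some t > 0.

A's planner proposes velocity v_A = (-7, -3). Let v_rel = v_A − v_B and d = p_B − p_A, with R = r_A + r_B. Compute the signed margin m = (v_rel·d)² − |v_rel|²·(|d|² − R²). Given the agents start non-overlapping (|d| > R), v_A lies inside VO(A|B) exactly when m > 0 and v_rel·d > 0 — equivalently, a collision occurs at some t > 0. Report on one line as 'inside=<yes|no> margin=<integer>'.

d = (-2, 10),  |d|² = 104;  R = 2+3 = 5,  c = 104−5² = 79
v_rel = (-11, -5),  |v_rel|² = 146;  v_rel·d = (-11)·(-2) + (-5)·(10) = -28
146·t² + 56·t + 79 = 0  ⇒  m = (-28)² − 146·79 = -10750
m = -10750 < 0,  v_rel·d = -28 < 0  ⇒  outside

inside=no margin=-10750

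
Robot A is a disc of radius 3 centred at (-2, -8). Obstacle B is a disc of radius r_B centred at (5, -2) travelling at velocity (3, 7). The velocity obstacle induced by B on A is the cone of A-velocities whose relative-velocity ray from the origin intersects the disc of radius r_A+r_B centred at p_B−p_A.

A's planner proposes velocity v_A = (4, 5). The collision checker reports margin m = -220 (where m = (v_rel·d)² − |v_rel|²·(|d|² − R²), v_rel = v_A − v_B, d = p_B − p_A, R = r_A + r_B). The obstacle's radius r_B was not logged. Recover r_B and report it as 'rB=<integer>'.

m = -220
d = (7, 6);  v_rel = (1, -2),  |v_rel|² = 5
v_rel×d = (1)·(6) − (-2)·(7) = 20
since m = R²·5 − 20²:  R² = (400 + -220) / 5 = 36
R = √36 = 6  ⇒  r_B = 6 − 3 = 3

rB=3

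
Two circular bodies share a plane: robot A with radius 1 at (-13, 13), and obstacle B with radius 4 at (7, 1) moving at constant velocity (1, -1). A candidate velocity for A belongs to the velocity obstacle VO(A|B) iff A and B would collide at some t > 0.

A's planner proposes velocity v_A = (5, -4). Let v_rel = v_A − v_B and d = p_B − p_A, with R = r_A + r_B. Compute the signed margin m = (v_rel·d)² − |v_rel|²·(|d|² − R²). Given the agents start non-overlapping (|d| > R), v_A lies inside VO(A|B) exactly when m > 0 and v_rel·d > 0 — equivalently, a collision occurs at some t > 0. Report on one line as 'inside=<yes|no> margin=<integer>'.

d = (20, -12),  |d|² = 544;  R = 1+4 = 5,  c = 544−5² = 519
v_rel = (4, -3),  |v_rel|² = 25;  v_rel·d = (4)·(20) + (-3)·(-12) = 116
25·t² − 232·t + 519 = 0  ⇒  m = 116² − 25·519 = 481
m = 481 > 0,  v_rel·d = 116 > 0  ⇒  inside

inside=yes margin=481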